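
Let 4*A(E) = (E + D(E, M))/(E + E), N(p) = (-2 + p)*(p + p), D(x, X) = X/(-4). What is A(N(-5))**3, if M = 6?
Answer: 2571353/1404928000 ≈ 0.0018302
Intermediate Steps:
D(x, X) = -X/4 (D(x, X) = X*(-1/4) = -X/4)
N(p) = 2*p*(-2 + p) (N(p) = (-2 + p)*(2*p) = 2*p*(-2 + p))
A(E) = (-3/2 + E)/(8*E) (A(E) = ((E - 1/4*6)/(E + E))/4 = ((E - 3/2)/((2*E)))/4 = ((-3/2 + E)*(1/(2*E)))/4 = ((-3/2 + E)/(2*E))/4 = (-3/2 + E)/(8*E))
A(N(-5))**3 = ((-3 + 2*(2*(-5)*(-2 - 5)))/(16*((2*(-5)*(-2 - 5)))))**3 = ((-3 + 2*(2*(-5)*(-7)))/(16*((2*(-5)*(-7)))))**3 = ((1/16)*(-3 + 2*70)/70)**3 = ((1/16)*(1/70)*(-3 + 140))**3 = ((1/16)*(1/70)*137)**3 = (137/1120)**3 = 2571353/1404928000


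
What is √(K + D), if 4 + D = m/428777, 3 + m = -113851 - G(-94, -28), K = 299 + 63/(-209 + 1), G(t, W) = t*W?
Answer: √146367612941876781/22296404 ≈ 17.159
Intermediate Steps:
G(t, W) = W*t
K = 62129/208 (K = 299 + 63/(-208) = 299 - 1/208*63 = 299 - 63/208 = 62129/208 ≈ 298.70)
m = -116486 (m = -3 + (-113851 - (-28)*(-94)) = -3 + (-113851 - 1*2632) = -3 + (-113851 - 2632) = -3 - 116483 = -116486)
D = -1831594/428777 (D = -4 - 116486/428777 = -1831594/428777 ≈ -4.2717)
√(K + D) = √(62129/208 - 1831594/428777) = √(26258514681/89185616) = √146367612941876781/22296404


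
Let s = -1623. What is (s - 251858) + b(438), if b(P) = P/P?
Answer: -253480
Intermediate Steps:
b(P) = 1
(s - 251858) + b(438) = (-1623 - 251858) + 1 = -253481 + 1 = -253480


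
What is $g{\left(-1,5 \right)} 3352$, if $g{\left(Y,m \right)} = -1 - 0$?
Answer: $-3352$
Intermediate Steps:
$g{\left(Y,m \right)} = -1$ ($g{\left(Y,m \right)} = -1 + 0 = -1$)
$g{\left(-1,5 \right)} 3352 = \left(-1\right) 3352 = -3352$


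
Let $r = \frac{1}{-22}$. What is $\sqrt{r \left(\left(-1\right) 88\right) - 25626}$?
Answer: $i \sqrt{25622} \approx 160.07 i$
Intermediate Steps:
$r = - \frac{1}{22} \approx -0.045455$
$\sqrt{r \left(\left(-1\right) 88\right) - 25626} = \sqrt{- \frac{\left(-1\right) 88}{22} - 25626} = \sqrt{\left(- \frac{1}{22}\right) \left(-88\right) - 25626} = \sqrt{4 - 25626} = \sqrt{-25622} = i \sqrt{25622}$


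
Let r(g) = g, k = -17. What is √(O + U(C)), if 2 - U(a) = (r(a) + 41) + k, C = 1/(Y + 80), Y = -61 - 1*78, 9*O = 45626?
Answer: √158135399/177 ≈ 71.046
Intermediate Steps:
O = 45626/9 (O = (⅑)*45626 = 45626/9 ≈ 5069.6)
Y = -139 (Y = -61 - 78 = -139)
C = -1/59 (C = 1/(-139 + 80) = 1/(-59) = -1/59 ≈ -0.016949)
U(a) = -22 - a (U(a) = 2 - ((a + 41) - 17) = 2 - ((41 + a) - 17) = 2 - (24 + a) = 2 + (-24 - a) = -22 - a)
√(O + U(C)) = √(45626/9 + (-22 - 1*(-1/59))) = √(45626/9 + (-22 + 1/59)) = √(45626/9 - 1297/59) = √(2680261/531) = √158135399/177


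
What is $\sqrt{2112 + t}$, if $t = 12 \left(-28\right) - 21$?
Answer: $3 \sqrt{195} \approx 41.893$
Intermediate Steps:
$t = -357$ ($t = -336 - 21 = -357$)
$\sqrt{2112 + t} = \sqrt{2112 - 357} = \sqrt{1755} = 3 \sqrt{195}$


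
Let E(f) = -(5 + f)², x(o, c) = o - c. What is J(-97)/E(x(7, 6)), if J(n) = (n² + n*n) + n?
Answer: -18721/36 ≈ -520.03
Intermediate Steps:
J(n) = n + 2*n² (J(n) = (n² + n²) + n = 2*n² + n = n + 2*n²)
J(-97)/E(x(7, 6)) = (-97*(1 + 2*(-97)))/((-(5 + (7 - 1*6))²)) = (-97*(1 - 194))/((-(5 + (7 - 6))²)) = (-97*(-193))/((-(5 + 1)²)) = 18721/((-1*6²)) = 18721/((-1*36)) = 18721/(-36) = 18721*(-1/36) = -18721/36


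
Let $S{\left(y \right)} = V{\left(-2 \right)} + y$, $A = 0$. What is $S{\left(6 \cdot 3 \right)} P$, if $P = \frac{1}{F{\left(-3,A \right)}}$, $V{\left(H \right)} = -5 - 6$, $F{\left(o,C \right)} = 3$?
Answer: $\frac{7}{3} \approx 2.3333$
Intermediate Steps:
$V{\left(H \right)} = -11$ ($V{\left(H \right)} = -5 - 6 = -11$)
$S{\left(y \right)} = -11 + y$
$P = \frac{1}{3} \approx 0.33333$
$S{\left(6 \cdot 3 \right)} P = \left(-11 + 6 \cdot 3\right) \frac{1}{3} = \left(-11 + 18\right) \frac{1}{3} = 7 \cdot \frac{1}{3} = \frac{7}{3}$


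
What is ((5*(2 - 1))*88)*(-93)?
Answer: -40920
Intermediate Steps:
((5*(2 - 1))*88)*(-93) = ((5*1)*88)*(-93) = (5*88)*(-93) = 440*(-93) = -40920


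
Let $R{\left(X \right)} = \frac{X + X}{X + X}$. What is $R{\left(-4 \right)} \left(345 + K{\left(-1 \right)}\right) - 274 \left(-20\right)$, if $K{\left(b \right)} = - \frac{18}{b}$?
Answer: $5843$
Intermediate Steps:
$R{\left(X \right)} = 1$ ($R{\left(X \right)} = \frac{2 X}{2 X} = 2 X \frac{1}{2 X} = 1$)
$R{\left(-4 \right)} \left(345 + K{\left(-1 \right)}\right) - 274 \left(-20\right) = 1 \left(345 - \frac{18}{-1}\right) - 274 \left(-20\right) = 1 \left(345 - -18\right) - -5480 = 1 \left(345 + 18\right) + 5480 = 1 \cdot 363 + 5480 = 363 + 5480 = 5843$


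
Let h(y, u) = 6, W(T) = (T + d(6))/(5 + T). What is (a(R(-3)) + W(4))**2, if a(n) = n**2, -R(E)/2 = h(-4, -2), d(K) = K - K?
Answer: 1690000/81 ≈ 20864.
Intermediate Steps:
d(K) = 0
W(T) = T/(5 + T) (W(T) = (T + 0)/(5 + T) = T/(5 + T))
R(E) = -12 (R(E) = -2*6 = -12)
(a(R(-3)) + W(4))**2 = ((-12)**2 + 4/(5 + 4))**2 = (144 + 4/9)**2 = (1300/9)**2 = 1690000/81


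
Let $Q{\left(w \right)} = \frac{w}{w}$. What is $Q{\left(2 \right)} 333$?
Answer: $333$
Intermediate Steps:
$Q{\left(w \right)} = 1$
$Q{\left(2 \right)} 333 = 1 \cdot 333 = 333$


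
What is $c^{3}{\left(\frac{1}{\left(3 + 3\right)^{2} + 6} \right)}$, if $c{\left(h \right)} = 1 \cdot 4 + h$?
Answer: $\frac{4826809}{74088} \approx 65.15$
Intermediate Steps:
$c{\left(h \right)} = 4 + h$
$c^{3}{\left(\frac{1}{\left(3 + 3\right)^{2} + 6} \right)} = \left(4 + \frac{1}{\left(3 + 3\right)^{2} + 6}\right)^{3} = \left(4 + \frac{1}{6^{2} + 6}\right)^{3} = \left(4 + \frac{1}{36 + 6}\right)^{3} = \left(4 + \frac{1}{42}\right)^{3} = \left(\frac{169}{42}\right)^{3} = \frac{4826809}{74088}$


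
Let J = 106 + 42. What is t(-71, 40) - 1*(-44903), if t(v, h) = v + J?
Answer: 44980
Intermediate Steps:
J = 148
t(v, h) = 148 + v (t(v, h) = v + 148 = 148 + v)
t(-71, 40) - 1*(-44903) = (148 - 71) - 1*(-44903) = 77 + 44903 = 44980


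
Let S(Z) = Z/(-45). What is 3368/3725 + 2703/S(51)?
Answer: -8880757/3725 ≈ -2384.1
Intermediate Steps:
S(Z) = -Z/45 (S(Z) = Z*(-1/45) = -Z/45)
3368/3725 + 2703/S(51) = 3368/3725 + 2703/((-1/45*51)) = 3368*(1/3725) + 2703/(-17/15) = 3368/3725 + 2703*(-15/17) = 3368/3725 - 2385 = -8880757/3725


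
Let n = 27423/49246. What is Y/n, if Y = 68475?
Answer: 102185450/831 ≈ 1.2297e+5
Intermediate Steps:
n = 27423/49246 (n = 27423*(1/49246) = 27423/49246 ≈ 0.55686)
Y/n = 68475/(27423/49246) = 68475*(49246/27423) = 102185450/831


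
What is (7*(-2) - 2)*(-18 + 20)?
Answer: -32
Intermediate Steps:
(7*(-2) - 2)*(-18 + 20) = (-14 - 2)*2 = -16*2 = -32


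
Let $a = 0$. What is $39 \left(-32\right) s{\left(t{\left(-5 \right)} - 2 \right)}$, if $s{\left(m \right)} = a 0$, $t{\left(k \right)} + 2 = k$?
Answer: $0$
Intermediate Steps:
$t{\left(k \right)} = -2 + k$
$s{\left(m \right)} = 0$ ($s{\left(m \right)} = 0 \cdot 0 = 0$)
$39 \left(-32\right) s{\left(t{\left(-5 \right)} - 2 \right)} = 39 \left(-32\right) 0 = \left(-1248\right) 0 = 0$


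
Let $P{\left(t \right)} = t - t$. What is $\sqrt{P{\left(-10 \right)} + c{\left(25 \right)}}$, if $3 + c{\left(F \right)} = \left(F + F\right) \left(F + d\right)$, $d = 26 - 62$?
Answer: $i \sqrt{553} \approx 23.516 i$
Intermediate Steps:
$d = -36$ ($d = 26 - 62 = -36$)
$P{\left(t \right)} = 0$
$c{\left(F \right)} = -3 + 2 F \left(-36 + F\right)$ ($c{\left(F \right)} = -3 + \left(F + F\right) \left(F - 36\right) = -3 + 2 F \left(-36 + F\right)$)
$\sqrt{P{\left(-10 \right)} + c{\left(25 \right)}} = \sqrt{0 - \left(1803 - 1250\right)} = \sqrt{0 - 553} = \sqrt{-553} = i \sqrt{553}$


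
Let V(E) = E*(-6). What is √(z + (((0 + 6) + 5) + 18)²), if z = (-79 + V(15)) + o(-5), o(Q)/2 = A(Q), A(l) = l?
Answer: √662 ≈ 25.729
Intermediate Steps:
o(Q) = 2*Q
V(E) = -6*E
z = -179 (z = (-79 - 6*15) + 2*(-5) = (-79 - 90) - 10 = -169 - 10 = -179)
√(z + (((0 + 6) + 5) + 18)²) = √(-179 + (((0 + 6) + 5) + 18)²) = √(-179 + ((6 + 5) + 18)²) = √(-179 + (11 + 18)²) = √(-179 + 29²) = √(-179 + 841) = √662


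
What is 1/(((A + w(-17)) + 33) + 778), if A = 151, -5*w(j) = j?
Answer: 5/4827 ≈ 0.0010358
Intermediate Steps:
w(j) = -j/5
1/(((A + w(-17)) + 33) + 778) = 1/(((151 - ⅕*(-17)) + 33) + 778) = 1/(((151 + 17/5) + 33) + 778) = 1/((772/5 + 33) + 778) = 1/(937/5 + 778) = 1/(4827/5) = 5/4827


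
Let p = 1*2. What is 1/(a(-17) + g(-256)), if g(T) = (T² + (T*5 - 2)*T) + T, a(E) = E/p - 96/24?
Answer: 2/786919 ≈ 2.5416e-6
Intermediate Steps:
p = 2
a(E) = -4 + E/2 (a(E) = E/2 - 96/24 = E*(½) - 96*1/24 = E/2 - 4 = -4 + E/2)
g(T) = T + T² + T*(-2 + 5*T) (g(T) = (T² + (5*T - 2)*T) + T = (T² + (-2 + 5*T)*T) + T = (T² + T*(-2 + 5*T)) + T = T + T² + T*(-2 + 5*T))
1/(a(-17) + g(-256)) = 1/((-4 + (½)*(-17)) - 256*(-1 + 6*(-256))) = 1/((-4 - 17/2) - 256*(-1 - 1536)) = 1/(-25/2 - 256*(-1537)) = 1/(-25/2 + 393472) = 1/(786919/2) = 2/786919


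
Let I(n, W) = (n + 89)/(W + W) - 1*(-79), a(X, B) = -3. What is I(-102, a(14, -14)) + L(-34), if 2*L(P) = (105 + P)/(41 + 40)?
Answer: 6610/81 ≈ 81.605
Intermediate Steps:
L(P) = 35/54 + P/162 (L(P) = ((105 + P)/(41 + 40))/2 = ((105 + P)/81)/2 = ((105 + P)*(1/81))/2 = (35/27 + P/81)/2 = 35/54 + P/162)
I(n, W) = 79 + (89 + n)/(2*W) (I(n, W) = (89 + n)/((2*W)) + 79 = (89 + n)*(1/(2*W)) + 79 = (89 + n)/(2*W) + 79 = 79 + (89 + n)/(2*W))
I(-102, a(14, -14)) + L(-34) = (½)*(89 - 102 + 158*(-3))/(-3) + (35/54 + (1/162)*(-34)) = (½)*(-⅓)*(89 - 102 - 474) + (35/54 - 17/81) = (½)*(-⅓)*(-487) + 71/162 = 487/6 + 71/162 = 6610/81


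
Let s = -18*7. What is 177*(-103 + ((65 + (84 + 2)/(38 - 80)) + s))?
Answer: -205733/7 ≈ -29390.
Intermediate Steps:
s = -126 (s = -3*42 = -126)
177*(-103 + ((65 + (84 + 2)/(38 - 80)) + s)) = 177*(-103 + ((65 + (84 + 2)/(38 - 80)) - 126)) = 177*(-103 + ((65 + 86/(-42)) - 126)) = 177*(-103 + ((65 + 86*(-1/42)) - 126)) = 177*(-103 + ((65 - 43/21) - 126)) = 177*(-103 + (1322/21 - 126)) = 177*(-103 - 1324/21) = 177*(-3487/21) = -205733/7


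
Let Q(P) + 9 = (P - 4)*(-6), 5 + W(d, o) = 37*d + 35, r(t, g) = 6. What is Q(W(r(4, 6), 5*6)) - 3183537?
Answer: -3185034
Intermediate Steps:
W(d, o) = 30 + 37*d (W(d, o) = -5 + (37*d + 35) = -5 + (35 + 37*d) = 30 + 37*d)
Q(P) = 15 - 6*P (Q(P) = -9 + (P - 4)*(-6) = -9 + (-4 + P)*(-6) = -9 + (24 - 6*P) = 15 - 6*P)
Q(W(r(4, 6), 5*6)) - 3183537 = (15 - 6*(30 + 37*6)) - 3183537 = (15 - 6*(30 + 222)) - 3183537 = (15 - 6*252) - 3183537 = (15 - 1512) - 3183537 = -1497 - 3183537 = -3185034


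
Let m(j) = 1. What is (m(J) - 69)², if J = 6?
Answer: 4624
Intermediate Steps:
(m(J) - 69)² = (1 - 69)² = (-68)² = 4624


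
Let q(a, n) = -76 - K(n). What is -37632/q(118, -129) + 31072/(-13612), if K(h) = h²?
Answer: -1795960/56887951 ≈ -0.031570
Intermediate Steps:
q(a, n) = -76 - n²
-37632/q(118, -129) + 31072/(-13612) = -37632/(-76 - 1*(-129)²) + 31072/(-13612) = -37632/(-76 - 1*16641) + 31072*(-1/13612) = -37632/(-76 - 16641) - 7768/3403 = -37632/(-16717) - 7768/3403 = -37632*(-1/16717) - 7768/3403 = 37632/16717 - 7768/3403 = -1795960/56887951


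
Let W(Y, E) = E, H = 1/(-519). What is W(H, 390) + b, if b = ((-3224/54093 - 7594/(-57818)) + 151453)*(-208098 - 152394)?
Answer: -2189188935428639678/40096783 ≈ -5.4598e+10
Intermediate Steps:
H = -1/519 ≈ -0.0019268
b = -2189188951066385048/40096783 (b = ((-3224*1/54093 - 7594*(-1/57818)) + 151453)*(-360492) = ((-248/4161 + 3797/28909) + 151453)*(-360492) = (8629885/120290349 + 151453)*(-360492) = (18218342856982/120290349)*(-360492) = -2189188951066385048/40096783 ≈ -5.4598e+10)
W(H, 390) + b = 390 - 2189188951066385048/40096783 = -2189188935428639678/40096783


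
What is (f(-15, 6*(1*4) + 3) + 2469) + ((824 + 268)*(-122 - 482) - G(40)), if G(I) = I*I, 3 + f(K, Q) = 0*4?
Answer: -658702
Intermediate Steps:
f(K, Q) = -3 (f(K, Q) = -3 + 0*4 = -3 + 0 = -3)
G(I) = I²
(f(-15, 6*(1*4) + 3) + 2469) + ((824 + 268)*(-122 - 482) - G(40)) = (-3 + 2469) + ((824 + 268)*(-122 - 482) - 1*40²) = 2466 + (1092*(-604) - 1*1600) = 2466 + (-659568 - 1600) = 2466 - 661168 = -658702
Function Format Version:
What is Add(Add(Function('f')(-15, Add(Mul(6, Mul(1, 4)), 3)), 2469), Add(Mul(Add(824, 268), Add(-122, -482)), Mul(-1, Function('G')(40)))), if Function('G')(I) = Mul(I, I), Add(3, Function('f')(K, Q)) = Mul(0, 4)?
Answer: -658702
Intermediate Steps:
Function('f')(K, Q) = -3 (Function('f')(K, Q) = Add(-3, Mul(0, 4)) = Add(-3, 0) = -3)
Function('G')(I) = Pow(I, 2)
Add(Add(Function('f')(-15, Add(Mul(6, Mul(1, 4)), 3)), 2469), Add(Mul(Add(824, 268), Add(-122, -482)), Mul(-1, Function('G')(40)))) = Add(Add(-3, 2469), Add(Mul(Add(824, 268), Add(-122, -482)), Mul(-1, Pow(40, 2)))) = Add(2466, Add(Mul(1092, -604), Mul(-1, 1600))) = Add(2466, Add(-659568, -1600)) = Add(2466, -661168) = -658702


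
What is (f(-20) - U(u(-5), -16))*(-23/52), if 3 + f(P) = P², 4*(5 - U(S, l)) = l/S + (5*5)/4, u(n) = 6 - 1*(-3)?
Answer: -1302007/7488 ≈ -173.88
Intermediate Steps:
u(n) = 9 (u(n) = 6 + 3 = 9)
U(S, l) = 55/16 - l/(4*S) (U(S, l) = 5 - (l/S + (5*5)/4)/4 = 5 - (l/S + 25*(¼))/4 = 5 - (l/S + 25/4)/4 = 5 - (25/4 + l/S)/4 = 5 + (-25/16 - l/(4*S)) = 55/16 - l/(4*S))
f(P) = -3 + P²
(f(-20) - U(u(-5), -16))*(-23/52) = ((-3 + (-20)²) - (55/16 - ¼*(-16)/9))*(-23/52) = ((-3 + 400) - (55/16 - ¼*(-16)*⅑))*(-23*1/52) = (397 - (55/16 + 4/9))*(-23/52) = (397 - 1*559/144)*(-23/52) = (397 - 559/144)*(-23/52) = (56609/144)*(-23/52) = -1302007/7488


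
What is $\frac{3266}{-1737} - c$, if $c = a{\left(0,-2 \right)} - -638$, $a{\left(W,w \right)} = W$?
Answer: $- \frac{1111472}{1737} \approx -639.88$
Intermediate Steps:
$c = 638$ ($c = 0 - -638 = 0 + 638 = 638$)
$\frac{3266}{-1737} - c = \frac{3266}{-1737} - 638 = 3266 \left(- \frac{1}{1737}\right) - 638 = - \frac{3266}{1737} - 638 = - \frac{1111472}{1737}$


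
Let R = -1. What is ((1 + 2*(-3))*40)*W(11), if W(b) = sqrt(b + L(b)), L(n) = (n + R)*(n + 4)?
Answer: -200*sqrt(161) ≈ -2537.7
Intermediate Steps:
L(n) = (-1 + n)*(4 + n) (L(n) = (n - 1)*(n + 4) = (-1 + n)*(4 + n))
W(b) = sqrt(-4 + b**2 + 4*b) (W(b) = sqrt(b + (-4 + b**2 + 3*b)) = sqrt(-4 + b**2 + 4*b))
((1 + 2*(-3))*40)*W(11) = ((1 + 2*(-3))*40)*sqrt(-4 + 11**2 + 4*11) = ((1 - 6)*40)*sqrt(-4 + 121 + 44) = (-5*40)*sqrt(161) = -200*sqrt(161)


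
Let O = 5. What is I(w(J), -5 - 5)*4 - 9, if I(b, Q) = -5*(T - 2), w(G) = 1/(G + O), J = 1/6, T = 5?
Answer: -69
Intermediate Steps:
J = 1/6 ≈ 0.16667
w(G) = 1/(5 + G) (w(G) = 1/(G + 5) = 1/(5 + G))
I(b, Q) = -15 (I(b, Q) = -5*(5 - 2) = -5*3 = -15)
I(w(J), -5 - 5)*4 - 9 = -15*4 - 9 = -60 - 9 = -69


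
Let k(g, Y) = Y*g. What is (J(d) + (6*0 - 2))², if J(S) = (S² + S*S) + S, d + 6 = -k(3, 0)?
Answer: 4096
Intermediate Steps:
d = -6 (d = -6 - 0*3 = -6 - 1*0 = -6 + 0 = -6)
J(S) = S + 2*S² (J(S) = (S² + S²) + S = 2*S² + S = S + 2*S²)
(J(d) + (6*0 - 2))² = (-6*(1 + 2*(-6)) + (6*0 - 2))² = (-6*(1 - 12) + (0 - 2))² = (-6*(-11) - 2)² = (66 - 2)² = 64² = 4096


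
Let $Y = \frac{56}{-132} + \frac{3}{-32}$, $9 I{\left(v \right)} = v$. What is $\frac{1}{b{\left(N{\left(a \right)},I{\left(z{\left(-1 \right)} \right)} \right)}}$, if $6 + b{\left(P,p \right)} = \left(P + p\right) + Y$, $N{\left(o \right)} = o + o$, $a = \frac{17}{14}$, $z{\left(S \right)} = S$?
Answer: $- \frac{22176}{93151} \approx -0.23807$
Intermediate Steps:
$I{\left(v \right)} = \frac{v}{9}$
$Y = - \frac{547}{1056}$ ($Y = 56 \left(- \frac{1}{132}\right) + 3 \left(- \frac{1}{32}\right) = - \frac{14}{33} - \frac{3}{32} = - \frac{547}{1056} \approx -0.51799$)
$a = \frac{17}{14}$ ($a = 17 \cdot \frac{1}{14} = \frac{17}{14} \approx 1.2143$)
$N{\left(o \right)} = 2 o$
$b{\left(P,p \right)} = - \frac{6883}{1056} + P + p$ ($b{\left(P,p \right)} = -6 - \left(\frac{547}{1056} - P - p\right) = -6 + \left(- \frac{547}{1056} + P + p\right) = - \frac{6883}{1056} + P + p$)
$\frac{1}{b{\left(N{\left(a \right)},I{\left(z{\left(-1 \right)} \right)} \right)}} = \frac{1}{- \frac{6883}{1056} + 2 \cdot \frac{17}{14} + \frac{1}{9} \left(-1\right)} = \frac{1}{- \frac{6883}{1056} + \frac{17}{7} - \frac{1}{9}} = \frac{1}{- \frac{93151}{22176}} = - \frac{22176}{93151}$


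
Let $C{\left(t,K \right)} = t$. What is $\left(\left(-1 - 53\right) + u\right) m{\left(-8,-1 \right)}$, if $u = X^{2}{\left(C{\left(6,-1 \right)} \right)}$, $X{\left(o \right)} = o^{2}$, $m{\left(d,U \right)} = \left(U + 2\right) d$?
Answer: $-9936$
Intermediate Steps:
$m{\left(d,U \right)} = d \left(2 + U\right)$ ($m{\left(d,U \right)} = \left(2 + U\right) d = d \left(2 + U\right)$)
$u = 1296$ ($u = \left(6^{2}\right)^{2} = 36^{2} = 1296$)
$\left(\left(-1 - 53\right) + u\right) m{\left(-8,-1 \right)} = \left(\left(-1 - 53\right) + 1296\right) \left(- 8 \left(2 - 1\right)\right) = \left(-54 + 1296\right) \left(\left(-8\right) 1\right) = 1242 \left(-8\right) = -9936$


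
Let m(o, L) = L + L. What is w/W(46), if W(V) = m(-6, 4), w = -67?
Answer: -67/8 ≈ -8.3750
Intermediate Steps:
m(o, L) = 2*L
W(V) = 8 (W(V) = 2*4 = 8)
w/W(46) = -67/8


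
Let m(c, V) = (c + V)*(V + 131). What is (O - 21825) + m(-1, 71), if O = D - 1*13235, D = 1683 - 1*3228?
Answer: -22465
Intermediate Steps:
m(c, V) = (131 + V)*(V + c) (m(c, V) = (V + c)*(131 + V) = (131 + V)*(V + c))
D = -1545 (D = 1683 - 3228 = -1545)
O = -14780 (O = -1545 - 1*13235 = -1545 - 13235 = -14780)
(O - 21825) + m(-1, 71) = (-14780 - 21825) + (71² + 131*71 + 131*(-1) + 71*(-1)) = -36605 + (5041 + 9301 - 131 - 71) = -36605 + 14140 = -22465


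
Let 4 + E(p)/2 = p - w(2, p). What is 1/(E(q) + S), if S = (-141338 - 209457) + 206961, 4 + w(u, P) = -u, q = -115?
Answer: -1/144060 ≈ -6.9416e-6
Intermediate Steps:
w(u, P) = -4 - u
E(p) = 4 + 2*p (E(p) = -8 + 2*(p - (-4 - 1*2)) = -8 + 2*(p - (-4 - 2)) = -8 + 2*(p - 1*(-6)) = -8 + 2*(p + 6) = -8 + 2*(6 + p) = -8 + (12 + 2*p) = 4 + 2*p)
S = -143834 (S = -350795 + 206961 = -143834)
1/(E(q) + S) = 1/((4 + 2*(-115)) - 143834) = 1/((4 - 230) - 143834) = 1/(-226 - 143834) = 1/(-144060) = -1/144060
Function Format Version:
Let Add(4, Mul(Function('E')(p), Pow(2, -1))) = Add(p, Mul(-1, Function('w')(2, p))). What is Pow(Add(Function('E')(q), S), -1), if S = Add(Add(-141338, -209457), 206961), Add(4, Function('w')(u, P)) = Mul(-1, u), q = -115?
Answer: Rational(-1, 144060) ≈ -6.9416e-6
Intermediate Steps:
Function('w')(u, P) = Add(-4, Mul(-1, u))
Function('E')(p) = Add(4, Mul(2, p)) (Function('E')(p) = Add(-8, Mul(2, Add(p, Mul(-1, Add(-4, Mul(-1, 2)))))) = Add(-8, Mul(2, Add(p, Mul(-1, Add(-4, -2))))) = Add(-8, Mul(2, Add(p, Mul(-1, -6)))) = Add(-8, Mul(2, Add(p, 6))) = Add(-8, Mul(2, Add(6, p))) = Add(-8, Add(12, Mul(2, p))) = Add(4, Mul(2, p)))
S = -143834 (S = Add(-350795, 206961) = -143834)
Pow(Add(Function('E')(q), S), -1) = Pow(Add(Add(4, Mul(2, -115)), -143834), -1) = Pow(Add(Add(4, -230), -143834), -1) = Pow(Add(-226, -143834), -1) = Pow(-144060, -1) = Rational(-1, 144060)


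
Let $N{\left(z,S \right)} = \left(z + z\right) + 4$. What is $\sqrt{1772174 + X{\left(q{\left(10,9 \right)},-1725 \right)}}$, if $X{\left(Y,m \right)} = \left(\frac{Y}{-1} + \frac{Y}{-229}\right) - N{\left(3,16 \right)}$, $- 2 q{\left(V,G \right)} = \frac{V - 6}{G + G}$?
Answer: $\frac{\sqrt{836406523586}}{687} \approx 1331.2$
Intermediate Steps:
$N{\left(z,S \right)} = 4 + 2 z$ ($N{\left(z,S \right)} = 2 z + 4 = 4 + 2 z$)
$q{\left(V,G \right)} = - \frac{-6 + V}{4 G}$ ($q{\left(V,G \right)} = - \frac{\left(V - 6\right) \frac{1}{G + G}}{2} = - \frac{\left(-6 + V\right) \frac{1}{2 G}}{2} = - \frac{\frac{1}{2} \frac{1}{G} \left(-6 + V\right)}{2} = - \frac{-6 + V}{4 G}$)
$X{\left(Y,m \right)} = -10 - \frac{230 Y}{229}$ ($X{\left(Y,m \right)} = \left(\frac{Y}{-1} + \frac{Y}{-229}\right) - \left(4 + 2 \cdot 3\right) = \left(Y \left(-1\right) + Y \left(- \frac{1}{229}\right)\right) - \left(4 + 6\right) = \left(- Y - \frac{Y}{229}\right) - 10 = - \frac{230 Y}{229} - 10 = -10 - \frac{230 Y}{229}$)
$\sqrt{1772174 + X{\left(q{\left(10,9 \right)},-1725 \right)}} = \sqrt{1772174 - \left(10 + \frac{230 \frac{6 - 10}{4 \cdot 9}}{229}\right)} = \sqrt{1772174 - \left(10 + \frac{230 \cdot \frac{1}{4} \cdot \frac{1}{9} \left(6 - 10\right)}{229}\right)} = \sqrt{1772174 - \left(10 + \frac{230 \cdot \frac{1}{4} \cdot \frac{1}{9} \left(-4\right)}{229}\right)} = \sqrt{1772174 - \frac{20380}{2061}} = \sqrt{\frac{3652430234}{2061}} = \frac{\sqrt{836406523586}}{687}$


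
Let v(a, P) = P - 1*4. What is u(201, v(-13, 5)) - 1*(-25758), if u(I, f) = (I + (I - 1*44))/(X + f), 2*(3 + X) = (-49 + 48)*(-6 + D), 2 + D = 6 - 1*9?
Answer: 181022/7 ≈ 25860.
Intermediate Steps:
D = -5 (D = -2 + (6 - 1*9) = -2 + (6 - 9) = -2 - 3 = -5)
v(a, P) = -4 + P (v(a, P) = P - 4 = -4 + P)
X = 5/2 (X = -3 + ((-49 + 48)*(-6 - 5))/2 = -3 + (-1*(-11))/2 = -3 + (½)*11 = -3 + 11/2 = 5/2 ≈ 2.5000)
u(I, f) = (-44 + 2*I)/(5/2 + f) (u(I, f) = (I + (I - 1*44))/(5/2 + f) = (I + (I - 44))/(5/2 + f) = (I + (-44 + I))/(5/2 + f) = (-44 + 2*I)/(5/2 + f))
u(201, v(-13, 5)) - 1*(-25758) = 4*(-22 + 201)/(5 + 2*(-4 + 5)) - 1*(-25758) = 4*179/(5 + 2*1) + 25758 = 4*179/(5 + 2) + 25758 = 4*179/7 + 25758 = 4*(⅐)*179 + 25758 = 716/7 + 25758 = 181022/7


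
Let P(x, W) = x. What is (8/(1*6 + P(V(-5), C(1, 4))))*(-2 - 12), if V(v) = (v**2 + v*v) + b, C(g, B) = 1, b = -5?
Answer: -112/51 ≈ -2.1961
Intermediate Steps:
V(v) = -5 + 2*v**2 (V(v) = (v**2 + v*v) - 5 = (v**2 + v**2) - 5 = 2*v**2 - 5 = -5 + 2*v**2)
(8/(1*6 + P(V(-5), C(1, 4))))*(-2 - 12) = (8/(1*6 + (-5 + 2*(-5)**2)))*(-2 - 12) = (8/(6 + (-5 + 2*25)))*(-14) = (8/(6 + (-5 + 50)))*(-14) = (8/(6 + 45))*(-14) = (8/51)*(-14) = -112/51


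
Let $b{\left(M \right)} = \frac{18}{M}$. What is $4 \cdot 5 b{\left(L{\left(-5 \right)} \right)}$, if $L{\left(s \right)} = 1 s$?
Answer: $-72$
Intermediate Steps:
$L{\left(s \right)} = s$
$4 \cdot 5 b{\left(L{\left(-5 \right)} \right)} = 4 \cdot 5 \frac{18}{-5} = 20 \cdot 18 \left(- \frac{1}{5}\right) = 20 \left(- \frac{18}{5}\right) = -72$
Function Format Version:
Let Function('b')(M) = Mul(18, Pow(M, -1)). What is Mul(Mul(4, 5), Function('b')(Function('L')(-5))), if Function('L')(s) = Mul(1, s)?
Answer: -72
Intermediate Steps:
Function('L')(s) = s
Mul(Mul(4, 5), Function('b')(Function('L')(-5))) = Mul(Mul(4, 5), Mul(18, Pow(-5, -1))) = Mul(20, Mul(18, Rational(-1, 5))) = Mul(20, Rational(-18, 5)) = -72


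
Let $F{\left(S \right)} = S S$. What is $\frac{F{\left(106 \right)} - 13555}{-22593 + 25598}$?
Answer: $- \frac{2319}{3005} \approx -0.77171$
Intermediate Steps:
$F{\left(S \right)} = S^{2}$
$\frac{F{\left(106 \right)} - 13555}{-22593 + 25598} = \frac{106^{2} - 13555}{-22593 + 25598} = \frac{11236 - 13555}{3005} = \left(-2319\right) \frac{1}{3005} = - \frac{2319}{3005}$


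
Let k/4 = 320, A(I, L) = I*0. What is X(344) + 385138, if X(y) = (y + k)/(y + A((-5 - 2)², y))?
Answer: 16561137/43 ≈ 3.8514e+5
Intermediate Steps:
A(I, L) = 0
k = 1280 (k = 4*320 = 1280)
X(y) = (1280 + y)/y (X(y) = (y + 1280)/(y + 0) = (1280 + y)/y)
X(344) + 385138 = (1280 + 344)/344 + 385138 = (1/344)*1624 + 385138 = 203/43 + 385138 = 16561137/43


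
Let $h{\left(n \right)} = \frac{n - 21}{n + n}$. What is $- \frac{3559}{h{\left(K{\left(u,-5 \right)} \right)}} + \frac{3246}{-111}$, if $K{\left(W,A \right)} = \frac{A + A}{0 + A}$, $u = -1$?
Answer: $\frac{506174}{703} \approx 720.02$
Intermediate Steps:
$K{\left(W,A \right)} = 2$ ($K{\left(W,A \right)} = \frac{2 A}{A} = 2$)
$h{\left(n \right)} = \frac{-21 + n}{2 n}$
$- \frac{3559}{h{\left(K{\left(u,-5 \right)} \right)}} + \frac{3246}{-111} = - \frac{3559}{\frac{1}{2} \cdot \frac{1}{2} \left(-21 + 2\right)} + \frac{3246}{-111} = - \frac{3559}{\frac{1}{2} \cdot \frac{1}{2} \left(-19\right)} + 3246 \left(- \frac{1}{111}\right) = - \frac{3559}{- \frac{19}{4}} - \frac{1082}{37} = \left(-3559\right) \left(- \frac{4}{19}\right) - \frac{1082}{37} = \frac{14236}{19} - \frac{1082}{37} = \frac{506174}{703}$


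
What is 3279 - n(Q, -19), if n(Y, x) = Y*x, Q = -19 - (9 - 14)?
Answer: 3013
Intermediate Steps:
Q = -14 (Q = -19 - 1*(-5) = -19 + 5 = -14)
3279 - n(Q, -19) = 3279 - (-14)*(-19) = 3279 - 1*266 = 3279 - 266 = 3013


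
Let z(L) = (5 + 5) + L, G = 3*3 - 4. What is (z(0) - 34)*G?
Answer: -120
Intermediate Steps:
G = 5 (G = 9 - 4 = 5)
z(L) = 10 + L
(z(0) - 34)*G = ((10 + 0) - 34)*5 = (10 - 34)*5 = -24*5 = -120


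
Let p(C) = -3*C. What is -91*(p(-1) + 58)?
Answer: -5551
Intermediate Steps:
-91*(p(-1) + 58) = -91*(-3*(-1) + 58) = -91*(3 + 58) = -91*61 = -5551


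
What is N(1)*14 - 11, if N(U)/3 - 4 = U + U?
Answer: 241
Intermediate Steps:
N(U) = 12 + 6*U (N(U) = 12 + 3*(U + U) = 12 + 3*(2*U) = 12 + 6*U)
N(1)*14 - 11 = (12 + 6*1)*14 - 11 = (12 + 6)*14 - 11 = 18*14 - 11 = 252 - 11 = 241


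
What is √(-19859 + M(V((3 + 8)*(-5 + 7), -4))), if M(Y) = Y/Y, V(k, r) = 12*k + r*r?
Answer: I*√19858 ≈ 140.92*I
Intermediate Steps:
V(k, r) = r² + 12*k (V(k, r) = 12*k + r² = r² + 12*k)
M(Y) = 1
√(-19859 + M(V((3 + 8)*(-5 + 7), -4))) = √(-19859 + 1) = √(-19858) = I*√19858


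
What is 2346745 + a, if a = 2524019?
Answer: 4870764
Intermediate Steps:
2346745 + a = 2346745 + 2524019 = 4870764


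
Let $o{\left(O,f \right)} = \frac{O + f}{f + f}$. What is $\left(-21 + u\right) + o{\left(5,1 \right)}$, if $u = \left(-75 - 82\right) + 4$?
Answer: $-171$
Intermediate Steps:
$o{\left(O,f \right)} = \frac{O + f}{2 f}$
$u = -153$ ($u = -157 + 4 = -153$)
$\left(-21 + u\right) + o{\left(5,1 \right)} = \left(-21 - 153\right) + \frac{5 + 1}{2 \cdot 1} = -174 + \frac{1}{2} \cdot 1 \cdot 6 = -174 + 3 = -171$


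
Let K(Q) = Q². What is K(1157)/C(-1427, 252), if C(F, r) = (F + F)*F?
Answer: 1338649/4072658 ≈ 0.32869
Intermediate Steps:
C(F, r) = 2*F² (C(F, r) = (2*F)*F = 2*F²)
K(1157)/C(-1427, 252) = 1157²/((2*(-1427)²)) = 1338649/((2*2036329)) = 1338649/4072658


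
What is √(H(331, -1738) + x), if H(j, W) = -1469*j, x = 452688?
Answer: I*√33551 ≈ 183.17*I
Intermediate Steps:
√(H(331, -1738) + x) = √(-1469*331 + 452688) = √(-486239 + 452688) = √(-33551) = I*√33551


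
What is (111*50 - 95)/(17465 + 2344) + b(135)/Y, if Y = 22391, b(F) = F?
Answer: 124817120/443543319 ≈ 0.28141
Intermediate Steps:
(111*50 - 95)/(17465 + 2344) + b(135)/Y = (111*50 - 95)/(17465 + 2344) + 135/22391 = (5550 - 95)/19809 + 135*(1/22391) = 5455*(1/19809) + 135/22391 = 5455/19809 + 135/22391 = 124817120/443543319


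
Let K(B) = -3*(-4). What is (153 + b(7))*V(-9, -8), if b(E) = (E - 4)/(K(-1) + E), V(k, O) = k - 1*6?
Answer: -43650/19 ≈ -2297.4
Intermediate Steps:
K(B) = 12
V(k, O) = -6 + k (V(k, O) = k - 6 = -6 + k)
b(E) = (-4 + E)/(12 + E) (b(E) = (E - 4)/(12 + E) = (-4 + E)/(12 + E))
(153 + b(7))*V(-9, -8) = (153 + (-4 + 7)/(12 + 7))*(-6 - 9) = (153 + 3/19)*(-15) = (2910/19)*(-15) = -43650/19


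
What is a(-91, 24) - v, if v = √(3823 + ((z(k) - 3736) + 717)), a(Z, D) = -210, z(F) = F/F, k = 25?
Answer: -210 - √805 ≈ -238.37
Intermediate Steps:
z(F) = 1
v = √805 (v = √(3823 + ((1 - 3736) + 717)) = √(3823 + (-3735 + 717)) = √(3823 - 3018) = √805 ≈ 28.373)
a(-91, 24) - v = -210 - √805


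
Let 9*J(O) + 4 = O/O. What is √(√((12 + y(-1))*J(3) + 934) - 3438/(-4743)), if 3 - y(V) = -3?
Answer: √(201314 + 1110916*√58)/527 ≈ 5.5846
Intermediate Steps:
J(O) = -⅓ (J(O) = -4/9 + (O/O)/9 = -4/9 + (⅑)*1 = -4/9 + ⅑ = -⅓)
y(V) = 6 (y(V) = 3 - 1*(-3) = 3 + 3 = 6)
√(√((12 + y(-1))*J(3) + 934) - 3438/(-4743)) = √(√((12 + 6)*(-⅓) + 934) - 3438/(-4743)) = √(√(18*(-⅓) + 934) - 3438*(-1/4743)) = √(√(-6 + 934) + 382/527) = √(√928 + 382/527) = √(4*√58 + 382/527) = √(382/527 + 4*√58)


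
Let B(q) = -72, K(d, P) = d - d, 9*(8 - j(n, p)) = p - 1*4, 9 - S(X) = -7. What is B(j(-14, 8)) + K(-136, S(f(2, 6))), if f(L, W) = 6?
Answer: -72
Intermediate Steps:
S(X) = 16 (S(X) = 9 - 1*(-7) = 9 + 7 = 16)
j(n, p) = 76/9 - p/9 (j(n, p) = 8 - (p - 1*4)/9 = 8 - (p - 4)/9 = 8 - (-4 + p)/9 = 8 + (4/9 - p/9) = 76/9 - p/9)
K(d, P) = 0
B(j(-14, 8)) + K(-136, S(f(2, 6))) = -72 + 0 = -72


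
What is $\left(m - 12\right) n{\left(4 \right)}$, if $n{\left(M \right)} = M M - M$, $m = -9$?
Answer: $-252$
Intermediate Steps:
$n{\left(M \right)} = M^{2} - M$
$\left(m - 12\right) n{\left(4 \right)} = \left(-9 - 12\right) 4 \left(-1 + 4\right) = - 21 \cdot 4 \cdot 3 = \left(-21\right) 12 = -252$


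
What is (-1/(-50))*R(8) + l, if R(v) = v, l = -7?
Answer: -171/25 ≈ -6.8400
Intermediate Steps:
(-1/(-50))*R(8) + l = -1/(-50)*8 - 7 = -1*(-1/50)*8 - 7 = (1/50)*8 - 7 = 4/25 - 7 = -171/25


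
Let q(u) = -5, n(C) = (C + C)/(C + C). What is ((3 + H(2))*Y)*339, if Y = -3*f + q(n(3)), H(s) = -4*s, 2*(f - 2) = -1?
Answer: 32205/2 ≈ 16103.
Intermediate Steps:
f = 3/2 (f = 2 + (½)*(-1) = 2 - ½ = 3/2 ≈ 1.5000)
n(C) = 1 (n(C) = (2*C)/((2*C)) = (2*C)*(1/(2*C)) = 1)
Y = -19/2 (Y = -3*3/2 - 5 = -9/2 - 5 = -19/2 ≈ -9.5000)
((3 + H(2))*Y)*339 = ((3 - 4*2)*(-19/2))*339 = ((3 - 8)*(-19/2))*339 = -5*(-19/2)*339 = (95/2)*339 = 32205/2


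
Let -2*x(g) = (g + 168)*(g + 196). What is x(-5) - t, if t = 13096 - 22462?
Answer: -12401/2 ≈ -6200.5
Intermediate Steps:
x(g) = -(168 + g)*(196 + g)/2 (x(g) = -(g + 168)*(g + 196)/2 = -(168 + g)*(196 + g)/2)
t = -9366
x(-5) - t = (-16464 - 182*(-5) - ½*(-5)²) - 1*(-9366) = (-16464 + 910 - ½*25) + 9366 = (-16464 + 910 - 25/2) + 9366 = -31133/2 + 9366 = -12401/2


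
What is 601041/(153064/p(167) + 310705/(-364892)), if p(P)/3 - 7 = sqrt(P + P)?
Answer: 13547729918061248587524/164141985277307446681 + 1934075815685854549632*sqrt(334)/164141985277307446681 ≈ 297.88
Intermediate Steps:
p(P) = 21 + 3*sqrt(2)*sqrt(P) (p(P) = 21 + 3*sqrt(P + P) = 21 + 3*sqrt(2*P) = 21 + 3*(sqrt(2)*sqrt(P)) = 21 + 3*sqrt(2)*sqrt(P))
601041/(153064/p(167) + 310705/(-364892)) = 601041/(153064/(21 + 3*sqrt(2)*sqrt(167)) + 310705/(-364892)) = 601041/(153064/(21 + 3*sqrt(334)) + 310705*(-1/364892)) = 601041/(153064/(21 + 3*sqrt(334)) - 310705/364892) = 601041/(-310705/364892 + 153064/(21 + 3*sqrt(334)))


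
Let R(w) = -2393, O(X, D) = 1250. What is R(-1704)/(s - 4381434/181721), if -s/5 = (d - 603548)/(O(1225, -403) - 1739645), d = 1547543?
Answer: 50397039104229/450596292097 ≈ 111.85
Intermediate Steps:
s = 314665/115893 (s = -5*(1547543 - 603548)/(1250 - 1739645) = -4719975/(-1738395) = -4719975*(-1)/1738395 = -5*(-62933/115893) = 314665/115893 ≈ 2.7151)
R(-1704)/(s - 4381434/181721) = -2393/(314665/115893 - 4381434/181721) = -2393/(-450596292097/21060191853) = -2393*(-21060191853/450596292097) = 50397039104229/450596292097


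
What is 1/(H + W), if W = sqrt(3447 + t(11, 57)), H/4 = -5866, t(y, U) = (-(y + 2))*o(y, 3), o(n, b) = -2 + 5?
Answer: -2933/68819486 - sqrt(213)/137638972 ≈ -4.2725e-5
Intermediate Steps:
o(n, b) = 3
t(y, U) = -6 - 3*y (t(y, U) = -(y + 2)*3 = -(2 + y)*3 = (-2 - y)*3 = -6 - 3*y)
H = -23464 (H = 4*(-5866) = -23464)
W = 4*sqrt(213) (W = sqrt(3447 + (-6 - 3*11)) = sqrt(3447 + (-6 - 33)) = sqrt(3447 - 39) = sqrt(3408) = 4*sqrt(213) ≈ 58.378)
1/(H + W) = 1/(-23464 + 4*sqrt(213))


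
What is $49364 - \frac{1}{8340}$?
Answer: $\frac{411695759}{8340} \approx 49364.0$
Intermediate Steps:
$49364 - \frac{1}{8340} = \frac{411695759}{8340}$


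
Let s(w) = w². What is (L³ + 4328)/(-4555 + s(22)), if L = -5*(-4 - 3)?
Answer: -47203/4071 ≈ -11.595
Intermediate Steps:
L = 35 (L = -5*(-7) = 35)
(L³ + 4328)/(-4555 + s(22)) = (35³ + 4328)/(-4555 + 22²) = (42875 + 4328)/(-4555 + 484) = 47203/(-4071) = 47203*(-1/4071) = -47203/4071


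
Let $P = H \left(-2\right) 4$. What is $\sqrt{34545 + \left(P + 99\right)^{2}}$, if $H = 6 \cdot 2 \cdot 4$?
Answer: $\sqrt{115770} \approx 340.25$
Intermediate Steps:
$H = 48$ ($H = 12 \cdot 4 = 48$)
$P = -384$ ($P = 48 \left(-2\right) 4 = \left(-96\right) 4 = -384$)
$\sqrt{34545 + \left(P + 99\right)^{2}} = \sqrt{34545 + \left(-384 + 99\right)^{2}} = \sqrt{34545 + \left(-285\right)^{2}} = \sqrt{34545 + 81225} = \sqrt{115770}$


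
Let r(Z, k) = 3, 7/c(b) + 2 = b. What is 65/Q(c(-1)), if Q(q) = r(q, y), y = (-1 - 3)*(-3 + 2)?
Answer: 65/3 ≈ 21.667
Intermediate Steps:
y = 4 (y = -4*(-1) = 4)
c(b) = 7/(-2 + b)
Q(q) = 3
65/Q(c(-1)) = 65/3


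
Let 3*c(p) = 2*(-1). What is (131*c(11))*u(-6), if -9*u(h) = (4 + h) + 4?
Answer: 524/27 ≈ 19.407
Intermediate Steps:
u(h) = -8/9 - h/9 (u(h) = -((4 + h) + 4)/9 = -(8 + h)/9 = -8/9 - h/9)
c(p) = -2/3 (c(p) = (2*(-1))/3 = (1/3)*(-2) = -2/3)
(131*c(11))*u(-6) = (131*(-2/3))*(-8/9 - 1/9*(-6)) = -262*(-8/9 + 2/3)/3 = -262/3*(-2/9) = 524/27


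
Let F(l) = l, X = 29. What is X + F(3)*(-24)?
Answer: -43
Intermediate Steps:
X + F(3)*(-24) = 29 + 3*(-24) = 29 - 72 = -43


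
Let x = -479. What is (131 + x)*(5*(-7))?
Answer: 12180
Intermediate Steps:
(131 + x)*(5*(-7)) = (131 - 479)*(5*(-7)) = -348*(-35) = 12180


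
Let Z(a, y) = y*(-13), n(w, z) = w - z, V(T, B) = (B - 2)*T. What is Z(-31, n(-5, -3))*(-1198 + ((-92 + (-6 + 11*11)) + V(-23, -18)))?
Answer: -18590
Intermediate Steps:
V(T, B) = T*(-2 + B) (V(T, B) = (-2 + B)*T = T*(-2 + B))
Z(a, y) = -13*y
Z(-31, n(-5, -3))*(-1198 + ((-92 + (-6 + 11*11)) + V(-23, -18))) = (-13*(-5 - 1*(-3)))*(-1198 + ((-92 + (-6 + 11*11)) - 23*(-2 - 18))) = (-13*(-5 + 3))*(-1198 + ((-92 + (-6 + 121)) - 23*(-20))) = (-13*(-2))*(-1198 + ((-92 + 115) + 460)) = 26*(-1198 + (23 + 460)) = 26*(-1198 + 483) = 26*(-715) = -18590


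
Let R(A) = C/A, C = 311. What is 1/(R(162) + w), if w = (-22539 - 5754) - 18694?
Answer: -162/7611583 ≈ -2.1283e-5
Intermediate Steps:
w = -46987 (w = -28293 - 18694 = -46987)
R(A) = 311/A
1/(R(162) + w) = 1/(311/162 - 46987) = 1/(-7611583/162) = -162/7611583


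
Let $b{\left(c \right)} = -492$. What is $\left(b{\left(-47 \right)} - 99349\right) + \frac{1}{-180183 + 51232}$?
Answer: $- \frac{12874596792}{128951} \approx -99841.0$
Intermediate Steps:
$\left(b{\left(-47 \right)} - 99349\right) + \frac{1}{-180183 + 51232} = \left(-492 - 99349\right) + \frac{1}{-180183 + 51232} = -99841 + \frac{1}{-128951} = -99841 - \frac{1}{128951} = - \frac{12874596792}{128951}$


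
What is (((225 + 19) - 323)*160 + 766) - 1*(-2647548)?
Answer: 2635674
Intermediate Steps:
(((225 + 19) - 323)*160 + 766) - 1*(-2647548) = ((244 - 323)*160 + 766) + 2647548 = (-79*160 + 766) + 2647548 = (-12640 + 766) + 2647548 = -11874 + 2647548 = 2635674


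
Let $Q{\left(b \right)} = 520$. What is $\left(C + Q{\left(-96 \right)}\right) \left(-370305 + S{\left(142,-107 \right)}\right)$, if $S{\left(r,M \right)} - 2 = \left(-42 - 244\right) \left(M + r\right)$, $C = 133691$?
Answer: $-51042188043$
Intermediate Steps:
$S{\left(r,M \right)} = 2 - 286 M - 286 r$ ($S{\left(r,M \right)} = 2 + \left(-42 - 244\right) \left(M + r\right) = 2 - 286 \left(M + r\right) = 2 - \left(286 M + 286 r\right) = 2 - 286 M - 286 r$)
$\left(C + Q{\left(-96 \right)}\right) \left(-370305 + S{\left(142,-107 \right)}\right) = \left(133691 + 520\right) \left(-370305 - 10008\right) = 134211 \left(-370305 + \left(2 + 30602 - 40612\right)\right) = 134211 \left(-370305 - 10008\right) = 134211 \left(-380313\right) = -51042188043$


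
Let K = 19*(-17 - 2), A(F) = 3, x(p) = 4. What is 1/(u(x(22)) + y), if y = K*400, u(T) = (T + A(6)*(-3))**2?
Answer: -1/144375 ≈ -6.9264e-6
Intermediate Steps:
u(T) = (-9 + T)**2 (u(T) = (T + 3*(-3))**2 = (T - 9)**2 = (-9 + T)**2)
K = -361 (K = 19*(-19) = -361)
y = -144400 (y = -361*400 = -144400)
1/(u(x(22)) + y) = 1/((-9 + 4)**2 - 144400) = 1/((-5)**2 - 144400) = 1/(25 - 144400) = 1/(-144375) = -1/144375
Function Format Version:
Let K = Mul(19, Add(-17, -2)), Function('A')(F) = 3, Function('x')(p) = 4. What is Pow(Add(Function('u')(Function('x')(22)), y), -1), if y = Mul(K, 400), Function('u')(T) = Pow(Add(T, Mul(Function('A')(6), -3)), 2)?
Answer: Rational(-1, 144375) ≈ -6.9264e-6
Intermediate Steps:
Function('u')(T) = Pow(Add(-9, T), 2) (Function('u')(T) = Pow(Add(T, Mul(3, -3)), 2) = Pow(Add(T, -9), 2) = Pow(Add(-9, T), 2))
K = -361 (K = Mul(19, -19) = -361)
y = -144400 (y = Mul(-361, 400) = -144400)
Pow(Add(Function('u')(Function('x')(22)), y), -1) = Pow(Add(Pow(Add(-9, 4), 2), -144400), -1) = Pow(Add(Pow(-5, 2), -144400), -1) = Pow(Add(25, -144400), -1) = Pow(-144375, -1) = Rational(-1, 144375)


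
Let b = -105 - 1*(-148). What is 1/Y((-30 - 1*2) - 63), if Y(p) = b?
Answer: 1/43 ≈ 0.023256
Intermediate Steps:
b = 43 (b = -105 + 148 = 43)
Y(p) = 43
1/Y((-30 - 1*2) - 63) = 1/43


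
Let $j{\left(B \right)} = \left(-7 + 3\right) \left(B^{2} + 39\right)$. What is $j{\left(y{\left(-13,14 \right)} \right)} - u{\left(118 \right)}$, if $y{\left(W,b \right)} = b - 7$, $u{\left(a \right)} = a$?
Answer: $-470$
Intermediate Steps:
$y{\left(W,b \right)} = -7 + b$
$j{\left(B \right)} = -156 - 4 B^{2}$ ($j{\left(B \right)} = - 4 \left(39 + B^{2}\right) = -156 - 4 B^{2}$)
$j{\left(y{\left(-13,14 \right)} \right)} - u{\left(118 \right)} = \left(-156 - 4 \left(-7 + 14\right)^{2}\right) - 118 = \left(-156 - 4 \cdot 7^{2}\right) - 118 = \left(-156 - 196\right) - 118 = -352 - 118 = -470$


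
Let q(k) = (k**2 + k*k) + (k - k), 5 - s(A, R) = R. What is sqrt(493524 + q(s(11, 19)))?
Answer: 2*sqrt(123479) ≈ 702.79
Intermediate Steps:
s(A, R) = 5 - R
q(k) = 2*k**2 (q(k) = (k**2 + k**2) + 0 = 2*k**2 + 0 = 2*k**2)
sqrt(493524 + q(s(11, 19))) = sqrt(493524 + 2*(5 - 1*19)**2) = sqrt(493524 + 2*(5 - 19)**2) = sqrt(493524 + 2*(-14)**2) = sqrt(493524 + 2*196) = sqrt(493524 + 392) = sqrt(493916) = 2*sqrt(123479)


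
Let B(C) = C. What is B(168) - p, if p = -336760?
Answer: 336928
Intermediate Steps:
B(168) - p = 168 - 1*(-336760) = 168 + 336760 = 336928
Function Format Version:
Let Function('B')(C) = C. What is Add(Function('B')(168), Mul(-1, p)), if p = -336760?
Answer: 336928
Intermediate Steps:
Add(Function('B')(168), Mul(-1, p)) = Add(168, Mul(-1, -336760)) = Add(168, 336760) = 336928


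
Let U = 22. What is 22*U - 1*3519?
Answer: -3035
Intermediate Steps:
22*U - 1*3519 = 22*22 - 1*3519 = 484 - 3519 = -3035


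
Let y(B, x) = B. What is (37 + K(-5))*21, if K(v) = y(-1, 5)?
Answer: 756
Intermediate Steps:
K(v) = -1
(37 + K(-5))*21 = (37 - 1)*21 = 36*21 = 756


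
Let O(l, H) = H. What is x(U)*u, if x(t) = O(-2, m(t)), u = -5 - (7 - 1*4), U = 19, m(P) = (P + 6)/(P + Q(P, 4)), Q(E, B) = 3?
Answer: -100/11 ≈ -9.0909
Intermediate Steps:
m(P) = (6 + P)/(3 + P) (m(P) = (P + 6)/(P + 3) = (6 + P)/(3 + P))
u = -8 (u = -5 - (7 - 4) = -5 - 1*3 = -5 - 3 = -8)
x(t) = (6 + t)/(3 + t)
x(U)*u = ((6 + 19)/(3 + 19))*(-8) = (25/22)*(-8) = -100/11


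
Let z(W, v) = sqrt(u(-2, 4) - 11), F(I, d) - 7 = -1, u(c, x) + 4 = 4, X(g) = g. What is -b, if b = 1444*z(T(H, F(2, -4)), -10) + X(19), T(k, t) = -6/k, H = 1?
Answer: -19 - 1444*I*sqrt(11) ≈ -19.0 - 4789.2*I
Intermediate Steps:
u(c, x) = 0 (u(c, x) = -4 + 4 = 0)
F(I, d) = 6 (F(I, d) = 7 - 1 = 6)
z(W, v) = I*sqrt(11) (z(W, v) = sqrt(0 - 11) = sqrt(-11) = I*sqrt(11))
b = 19 + 1444*I*sqrt(11) (b = 1444*(I*sqrt(11)) + 19 = 1444*I*sqrt(11) + 19 = 19 + 1444*I*sqrt(11) ≈ 19.0 + 4789.2*I)
-b = -(19 + 1444*I*sqrt(11)) = -19 - 1444*I*sqrt(11)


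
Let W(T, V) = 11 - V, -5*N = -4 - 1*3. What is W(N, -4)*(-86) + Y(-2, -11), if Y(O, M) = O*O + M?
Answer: -1297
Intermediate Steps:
N = 7/5 (N = -(-4 - 1*3)/5 = -(-4 - 3)/5 = -⅕*(-7) = 7/5 ≈ 1.4000)
Y(O, M) = M + O² (Y(O, M) = O² + M = M + O²)
W(N, -4)*(-86) + Y(-2, -11) = (11 - 1*(-4))*(-86) + (-11 + (-2)²) = (11 + 4)*(-86) + (-11 + 4) = 15*(-86) - 7 = -1290 - 7 = -1297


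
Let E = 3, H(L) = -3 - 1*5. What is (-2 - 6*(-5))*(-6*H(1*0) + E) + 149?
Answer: 1577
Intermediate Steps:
H(L) = -8 (H(L) = -3 - 5 = -8)
(-2 - 6*(-5))*(-6*H(1*0) + E) + 149 = (-2 - 6*(-5))*(-6*(-8) + 3) + 149 = (-2 + 30)*(48 + 3) + 149 = 28*51 + 149 = 1428 + 149 = 1577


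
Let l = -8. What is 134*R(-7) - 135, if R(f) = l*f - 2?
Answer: 7101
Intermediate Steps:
R(f) = -2 - 8*f (R(f) = -8*f - 2 = -2 - 8*f)
134*R(-7) - 135 = 134*(-2 - 8*(-7)) - 135 = 134*(-2 + 56) - 135 = 134*54 - 135 = 7236 - 135 = 7101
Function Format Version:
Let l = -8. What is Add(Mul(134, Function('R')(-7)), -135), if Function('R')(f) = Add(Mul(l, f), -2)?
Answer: 7101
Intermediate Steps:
Function('R')(f) = Add(-2, Mul(-8, f)) (Function('R')(f) = Add(Mul(-8, f), -2) = Add(-2, Mul(-8, f)))
Add(Mul(134, Function('R')(-7)), -135) = Add(Mul(134, Add(-2, Mul(-8, -7))), -135) = Add(Mul(134, Add(-2, 56)), -135) = Add(Mul(134, 54), -135) = Add(7236, -135) = 7101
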